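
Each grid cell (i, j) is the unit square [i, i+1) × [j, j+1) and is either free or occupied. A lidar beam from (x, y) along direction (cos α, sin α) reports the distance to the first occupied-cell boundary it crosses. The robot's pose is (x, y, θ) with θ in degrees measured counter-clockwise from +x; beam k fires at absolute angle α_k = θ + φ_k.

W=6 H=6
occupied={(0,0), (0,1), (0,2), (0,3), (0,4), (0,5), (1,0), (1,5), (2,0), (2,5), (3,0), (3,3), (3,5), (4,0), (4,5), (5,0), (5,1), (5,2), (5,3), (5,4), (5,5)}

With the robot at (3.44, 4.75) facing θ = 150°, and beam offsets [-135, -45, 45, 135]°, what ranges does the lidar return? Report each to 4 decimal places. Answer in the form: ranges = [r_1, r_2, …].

beam 1: φ=-135°, α=15°
  direction (0.9659, 0.2588); cell (3,4); t to first gridline: x 0.5798, y 0.9659 (then +1.0353 / +3.8637)
    (4,4) via x @ 0.5798
    (4,5) via y @ 0.9659  # hit
  → r_1 = 0.9659
beam 2: φ=-45°, α=105°
  direction (-0.2588, 0.9659); cell (3,4); t to first gridline: x 1.7000, y 0.2588 (then +3.8637 / +1.0353)
    (3,5) via y @ 0.2588  # hit
  → r_2 = 0.2588
beam 3: φ=45°, α=195°
  direction (-0.9659, -0.2588); cell (3,4); t to first gridline: x 0.4555, y 2.8978 (then +1.0353 / +3.8637)
    (2,4) via x @ 0.4555
    (1,4) via x @ 1.4908
    (0,4) via x @ 2.5261  # hit
  → r_3 = 2.5261
beam 4: φ=135°, α=285°
  direction (0.2588, -0.9659); cell (3,4); t to first gridline: x 2.1637, y 0.7765 (then +3.8637 / +1.0353)
    (3,3) via y @ 0.7765  # hit
  → r_4 = 0.7765

ranges = [0.9659, 0.2588, 2.5261, 0.7765]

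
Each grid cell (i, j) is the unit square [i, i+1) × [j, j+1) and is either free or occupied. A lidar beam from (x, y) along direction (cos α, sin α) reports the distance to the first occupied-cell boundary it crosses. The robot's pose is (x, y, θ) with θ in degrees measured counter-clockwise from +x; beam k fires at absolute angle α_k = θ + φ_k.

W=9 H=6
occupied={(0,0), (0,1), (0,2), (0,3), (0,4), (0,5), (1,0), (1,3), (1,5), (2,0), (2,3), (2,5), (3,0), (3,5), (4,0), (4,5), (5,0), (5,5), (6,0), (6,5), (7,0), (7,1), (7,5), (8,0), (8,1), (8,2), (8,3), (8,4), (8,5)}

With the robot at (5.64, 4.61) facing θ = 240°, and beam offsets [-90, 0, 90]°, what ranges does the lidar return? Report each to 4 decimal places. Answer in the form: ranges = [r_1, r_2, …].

ranges = [0.7800, 4.1685, 2.7251]

beam 1: φ=-90°, α=150°
  direction (-0.8660, 0.5000); cell (5,4); t to first gridline: x 0.7390, y 0.7800 (then +1.1547 / +2.0000)
    (4,4) via x @ 0.7390
    (4,5) via y @ 0.7800  # hit
  → r_1 = 0.7800
beam 2: φ=0°, α=240°
  direction (-0.5000, -0.8660); cell (5,4); t to first gridline: x 1.2800, y 0.7044 (then +2.0000 / +1.1547)
    (5,3) via y @ 0.7044
    (4,3) via x @ 1.2800
    (4,2) via y @ 1.8591
    (4,1) via y @ 3.0138
    (3,1) via x @ 3.2800
    (3,0) via y @ 4.1685  # hit
  → r_2 = 4.1685
beam 3: φ=90°, α=330°
  direction (0.8660, -0.5000); cell (5,4); t to first gridline: x 0.4157, y 1.2200 (then +1.1547 / +2.0000)
    (6,4) via x @ 0.4157
    (6,3) via y @ 1.2200
    (7,3) via x @ 1.5704
    (8,3) via x @ 2.7251  # hit
  → r_3 = 2.7251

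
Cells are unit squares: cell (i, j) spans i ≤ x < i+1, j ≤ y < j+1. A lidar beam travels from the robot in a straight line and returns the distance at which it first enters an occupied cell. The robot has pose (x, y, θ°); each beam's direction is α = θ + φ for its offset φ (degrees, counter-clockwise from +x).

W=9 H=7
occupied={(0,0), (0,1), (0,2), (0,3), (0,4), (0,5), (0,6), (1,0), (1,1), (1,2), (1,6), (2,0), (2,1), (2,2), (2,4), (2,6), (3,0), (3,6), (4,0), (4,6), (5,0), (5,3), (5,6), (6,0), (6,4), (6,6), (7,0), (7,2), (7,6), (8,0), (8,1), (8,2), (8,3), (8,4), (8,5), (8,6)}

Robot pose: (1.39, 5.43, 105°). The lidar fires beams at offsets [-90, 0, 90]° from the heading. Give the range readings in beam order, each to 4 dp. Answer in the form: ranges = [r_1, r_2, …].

beam 1: φ=-90°, α=15°
  cosα=0.9659 sinα=0.2588 | (1,5) | tMaxX 0.6315 tMaxY 2.2023 | tΔX 1.0353 tΔY 3.8637
    t=0.6315 [x] (2,5)
    t=1.6668 [x] (3,5)
    t=2.2023 [y] (3,6) — stop
  → r_1 = 2.2023
beam 2: φ=0°, α=105°
  cosα=-0.2588 sinα=0.9659 | (1,5) | tMaxX 1.5068 tMaxY 0.5901 | tΔX 3.8637 tΔY 1.0353
    t=0.5901 [y] (1,6) — stop
  → r_2 = 0.5901
beam 3: φ=90°, α=195°
  cosα=-0.9659 sinα=-0.2588 | (1,5) | tMaxX 0.4038 tMaxY 1.6614 | tΔX 1.0353 tΔY 3.8637
    t=0.4038 [x] (0,5) — stop
  → r_3 = 0.4038

ranges = [2.2023, 0.5901, 0.4038]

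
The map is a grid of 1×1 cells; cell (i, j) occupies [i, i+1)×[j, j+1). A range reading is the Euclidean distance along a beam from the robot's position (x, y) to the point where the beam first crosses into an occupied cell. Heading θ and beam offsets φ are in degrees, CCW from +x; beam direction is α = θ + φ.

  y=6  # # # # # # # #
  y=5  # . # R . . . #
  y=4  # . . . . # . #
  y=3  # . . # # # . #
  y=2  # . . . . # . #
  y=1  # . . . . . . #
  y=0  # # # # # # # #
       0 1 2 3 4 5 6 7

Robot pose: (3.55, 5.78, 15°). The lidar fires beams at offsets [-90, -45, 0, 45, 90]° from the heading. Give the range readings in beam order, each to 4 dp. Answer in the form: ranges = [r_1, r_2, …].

ranges = [1.8428, 1.6743, 0.8500, 0.2540, 0.2278]

beam 1: φ=-90°, α=285°
  direction (0.2588, -0.9659); cell (3,5); t to first gridline: x 1.7387, y 0.8075 (then +3.8637 / +1.0353)
    (3,4) via y @ 0.8075
    (4,4) via x @ 1.7387
    (4,3) via y @ 1.8428  # hit
  → r_1 = 1.8428
beam 2: φ=-45°, α=330°
  direction (0.8660, -0.5000); cell (3,5); t to first gridline: x 0.5196, y 1.5600 (then +1.1547 / +2.0000)
    (4,5) via x @ 0.5196
    (4,4) via y @ 1.5600
    (5,4) via x @ 1.6743  # hit
  → r_2 = 1.6743
beam 3: φ=0°, α=15°
  direction (0.9659, 0.2588); cell (3,5); t to first gridline: x 0.4659, y 0.8500 (then +1.0353 / +3.8637)
    (4,5) via x @ 0.4659
    (4,6) via y @ 0.8500  # hit
  → r_3 = 0.8500
beam 4: φ=45°, α=60°
  direction (0.5000, 0.8660); cell (3,5); t to first gridline: x 0.9000, y 0.2540 (then +2.0000 / +1.1547)
    (3,6) via y @ 0.2540  # hit
  → r_4 = 0.2540
beam 5: φ=90°, α=105°
  direction (-0.2588, 0.9659); cell (3,5); t to first gridline: x 2.1250, y 0.2278 (then +3.8637 / +1.0353)
    (3,6) via y @ 0.2278  # hit
  → r_5 = 0.2278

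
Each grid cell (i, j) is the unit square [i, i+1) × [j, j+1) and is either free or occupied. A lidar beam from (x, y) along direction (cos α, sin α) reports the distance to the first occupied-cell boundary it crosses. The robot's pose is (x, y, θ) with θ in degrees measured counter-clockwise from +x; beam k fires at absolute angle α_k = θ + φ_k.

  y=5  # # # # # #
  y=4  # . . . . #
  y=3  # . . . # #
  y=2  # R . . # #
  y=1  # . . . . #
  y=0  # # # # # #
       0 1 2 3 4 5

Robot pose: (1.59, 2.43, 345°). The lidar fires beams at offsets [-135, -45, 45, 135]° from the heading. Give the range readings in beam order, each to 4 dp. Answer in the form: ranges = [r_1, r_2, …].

beam 1: φ=-135°, α=210°
  dir = (cos 210°, sin 210°) = (-0.8660, -0.5000); from cell (1,2)
  next x-line at t=0.6813, next y-line at t=0.8600; Δt_x=1.1547, Δt_y=2.0000
    x: enter (0,2) at t=0.6813 ← occupied
  → r_1 = 0.6813
beam 2: φ=-45°, α=300°
  dir = (cos 300°, sin 300°) = (0.5000, -0.8660); from cell (1,2)
  next x-line at t=0.8200, next y-line at t=0.4965; Δt_x=2.0000, Δt_y=1.1547
    y: enter (1,1) at t=0.4965
    x: enter (2,1) at t=0.8200
    y: enter (2,0) at t=1.6512 ← occupied
  → r_2 = 1.6512
beam 3: φ=45°, α=30°
  dir = (cos 30°, sin 30°) = (0.8660, 0.5000); from cell (1,2)
  next x-line at t=0.4734, next y-line at t=1.1400; Δt_x=1.1547, Δt_y=2.0000
    x: enter (2,2) at t=0.4734
    y: enter (2,3) at t=1.1400
    x: enter (3,3) at t=1.6281
    x: enter (4,3) at t=2.7828 ← occupied
  → r_3 = 2.7828
beam 4: φ=135°, α=120°
  dir = (cos 120°, sin 120°) = (-0.5000, 0.8660); from cell (1,2)
  next x-line at t=1.1800, next y-line at t=0.6582; Δt_x=2.0000, Δt_y=1.1547
    y: enter (1,3) at t=0.6582
    x: enter (0,3) at t=1.1800 ← occupied
  → r_4 = 1.1800

ranges = [0.6813, 1.6512, 2.7828, 1.1800]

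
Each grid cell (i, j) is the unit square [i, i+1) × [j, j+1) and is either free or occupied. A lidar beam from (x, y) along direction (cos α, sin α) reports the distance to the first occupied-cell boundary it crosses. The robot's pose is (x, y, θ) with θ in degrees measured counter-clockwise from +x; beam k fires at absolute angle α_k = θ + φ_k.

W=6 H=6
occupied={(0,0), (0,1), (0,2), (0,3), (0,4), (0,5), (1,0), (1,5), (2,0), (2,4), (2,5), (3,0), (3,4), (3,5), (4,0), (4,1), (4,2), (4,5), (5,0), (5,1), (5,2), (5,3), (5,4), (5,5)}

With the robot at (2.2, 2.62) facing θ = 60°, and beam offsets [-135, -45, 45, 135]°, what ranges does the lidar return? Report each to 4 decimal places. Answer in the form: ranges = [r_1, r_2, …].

ranges = [1.6771, 2.8988, 2.4640, 1.2423]

beam 1: φ=-135°, α=285°
  direction (0.2588, -0.9659); cell (2,2); t to first gridline: x 3.0910, y 0.6419 (then +3.8637 / +1.0353)
    (2,1) via y @ 0.6419
    (2,0) via y @ 1.6771  # hit
  → r_1 = 1.6771
beam 2: φ=-45°, α=15°
  direction (0.9659, 0.2588); cell (2,2); t to first gridline: x 0.8282, y 1.4682 (then +1.0353 / +3.8637)
    (3,2) via x @ 0.8282
    (3,3) via y @ 1.4682
    (4,3) via x @ 1.8635
    (5,3) via x @ 2.8988  # hit
  → r_2 = 2.8988
beam 3: φ=45°, α=105°
  direction (-0.2588, 0.9659); cell (2,2); t to first gridline: x 0.7727, y 0.3934 (then +3.8637 / +1.0353)
    (2,3) via y @ 0.3934
    (1,3) via x @ 0.7727
    (1,4) via y @ 1.4287
    (1,5) via y @ 2.4640  # hit
  → r_3 = 2.4640
beam 4: φ=135°, α=195°
  direction (-0.9659, -0.2588); cell (2,2); t to first gridline: x 0.2071, y 2.3955 (then +1.0353 / +3.8637)
    (1,2) via x @ 0.2071
    (0,2) via x @ 1.2423  # hit
  → r_4 = 1.2423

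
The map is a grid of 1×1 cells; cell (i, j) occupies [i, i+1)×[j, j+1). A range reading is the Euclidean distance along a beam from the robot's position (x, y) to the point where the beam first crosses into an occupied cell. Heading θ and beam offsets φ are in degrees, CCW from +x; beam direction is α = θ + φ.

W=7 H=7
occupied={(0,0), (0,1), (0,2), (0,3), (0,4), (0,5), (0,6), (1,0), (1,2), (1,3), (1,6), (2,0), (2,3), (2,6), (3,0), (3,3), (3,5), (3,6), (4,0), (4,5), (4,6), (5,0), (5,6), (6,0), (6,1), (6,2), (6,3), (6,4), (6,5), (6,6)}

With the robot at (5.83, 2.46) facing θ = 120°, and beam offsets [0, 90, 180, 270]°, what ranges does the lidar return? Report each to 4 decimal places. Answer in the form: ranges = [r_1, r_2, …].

beam 1: φ=0°, α=120°
  dir = (cos 120°, sin 120°) = (-0.5000, 0.8660); from cell (5,2)
  next x-line at t=1.6600, next y-line at t=0.6235; Δt_x=2.0000, Δt_y=1.1547
    y: enter (5,3) at t=0.6235
    x: enter (4,3) at t=1.6600
    y: enter (4,4) at t=1.7782
    y: enter (4,5) at t=2.9329 ← occupied
  → r_1 = 2.9329
beam 2: φ=90°, α=210°
  dir = (cos 210°, sin 210°) = (-0.8660, -0.5000); from cell (5,2)
  next x-line at t=0.9584, next y-line at t=0.9200; Δt_x=1.1547, Δt_y=2.0000
    y: enter (5,1) at t=0.9200
    x: enter (4,1) at t=0.9584
    x: enter (3,1) at t=2.1131
    y: enter (3,0) at t=2.9200 ← occupied
  → r_2 = 2.9200
beam 3: φ=180°, α=300°
  dir = (cos 300°, sin 300°) = (0.5000, -0.8660); from cell (5,2)
  next x-line at t=0.3400, next y-line at t=0.5312; Δt_x=2.0000, Δt_y=1.1547
    x: enter (6,2) at t=0.3400 ← occupied
  → r_3 = 0.3400
beam 4: φ=270°, α=30°
  dir = (cos 30°, sin 30°) = (0.8660, 0.5000); from cell (5,2)
  next x-line at t=0.1963, next y-line at t=1.0800; Δt_x=1.1547, Δt_y=2.0000
    x: enter (6,2) at t=0.1963 ← occupied
  → r_4 = 0.1963

ranges = [2.9329, 2.9200, 0.3400, 0.1963]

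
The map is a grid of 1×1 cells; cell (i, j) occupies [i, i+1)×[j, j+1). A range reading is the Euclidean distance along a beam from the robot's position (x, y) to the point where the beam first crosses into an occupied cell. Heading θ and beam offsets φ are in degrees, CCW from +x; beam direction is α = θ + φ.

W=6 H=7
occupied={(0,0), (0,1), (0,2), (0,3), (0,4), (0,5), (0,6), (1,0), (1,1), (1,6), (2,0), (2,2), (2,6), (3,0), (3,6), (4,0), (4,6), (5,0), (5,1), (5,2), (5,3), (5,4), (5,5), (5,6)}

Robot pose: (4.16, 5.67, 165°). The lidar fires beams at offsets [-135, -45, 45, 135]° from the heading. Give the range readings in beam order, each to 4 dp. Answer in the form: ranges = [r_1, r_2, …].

beam 1: φ=-135°, α=30°
  dir = (cos 30°, sin 30°) = (0.8660, 0.5000); from cell (4,5)
  next x-line at t=0.9699, next y-line at t=0.6600; Δt_x=1.1547, Δt_y=2.0000
    y: enter (4,6) at t=0.6600 ← occupied
  → r_1 = 0.6600
beam 2: φ=-45°, α=120°
  dir = (cos 120°, sin 120°) = (-0.5000, 0.8660); from cell (4,5)
  next x-line at t=0.3200, next y-line at t=0.3811; Δt_x=2.0000, Δt_y=1.1547
    x: enter (3,5) at t=0.3200
    y: enter (3,6) at t=0.3811 ← occupied
  → r_2 = 0.3811
beam 3: φ=45°, α=210°
  dir = (cos 210°, sin 210°) = (-0.8660, -0.5000); from cell (4,5)
  next x-line at t=0.1848, next y-line at t=1.3400; Δt_x=1.1547, Δt_y=2.0000
    x: enter (3,5) at t=0.1848
    x: enter (2,5) at t=1.3395
    y: enter (2,4) at t=1.3400
    x: enter (1,4) at t=2.4942
    y: enter (1,3) at t=3.3400
    x: enter (0,3) at t=3.6489 ← occupied
  → r_3 = 3.6489
beam 4: φ=135°, α=300°
  dir = (cos 300°, sin 300°) = (0.5000, -0.8660); from cell (4,5)
  next x-line at t=1.6800, next y-line at t=0.7736; Δt_x=2.0000, Δt_y=1.1547
    y: enter (4,4) at t=0.7736
    x: enter (5,4) at t=1.6800 ← occupied
  → r_4 = 1.6800

ranges = [0.6600, 0.3811, 3.6489, 1.6800]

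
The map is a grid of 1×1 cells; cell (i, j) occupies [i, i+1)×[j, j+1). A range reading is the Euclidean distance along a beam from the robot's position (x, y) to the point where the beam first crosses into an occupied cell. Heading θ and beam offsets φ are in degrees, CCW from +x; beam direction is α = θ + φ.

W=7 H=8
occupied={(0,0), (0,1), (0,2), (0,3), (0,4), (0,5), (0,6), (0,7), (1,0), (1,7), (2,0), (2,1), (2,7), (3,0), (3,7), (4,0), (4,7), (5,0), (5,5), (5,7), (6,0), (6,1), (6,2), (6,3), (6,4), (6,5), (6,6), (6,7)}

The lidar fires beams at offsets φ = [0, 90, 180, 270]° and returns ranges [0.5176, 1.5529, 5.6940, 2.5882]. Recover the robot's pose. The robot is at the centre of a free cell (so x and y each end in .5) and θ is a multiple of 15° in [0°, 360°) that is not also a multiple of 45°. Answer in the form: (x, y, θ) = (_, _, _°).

Enumerate (i+0.5, j+0.5, θ) over the 28 free cells and 16 admissible headings. For each, cast all 4 beams and compare to the given ranges.
  (4.5, 4.5, 105°): beam 1 = 2.5882 ≠ 0.5176 ✗
  (5.5, 2.5, 75°): beam 1 = 1.9319 ≠ 0.5176 ✗
  (1.5, 1.5, 210°): beam 1 = 0.5774 ≠ 0.5176 ✗
  (1.5, 2.5, 330°): beam 1 = 1.0000 ≠ 0.5176 ✗
  …
  (2.5, 6.5, 75°): r_1=0.5176, r_2=1.5529, r_3=5.6940, r_4=2.5882 — all match ✓
No second candidate reproduces the full scan.

(x, y, θ) = (2.5, 6.5, 75°)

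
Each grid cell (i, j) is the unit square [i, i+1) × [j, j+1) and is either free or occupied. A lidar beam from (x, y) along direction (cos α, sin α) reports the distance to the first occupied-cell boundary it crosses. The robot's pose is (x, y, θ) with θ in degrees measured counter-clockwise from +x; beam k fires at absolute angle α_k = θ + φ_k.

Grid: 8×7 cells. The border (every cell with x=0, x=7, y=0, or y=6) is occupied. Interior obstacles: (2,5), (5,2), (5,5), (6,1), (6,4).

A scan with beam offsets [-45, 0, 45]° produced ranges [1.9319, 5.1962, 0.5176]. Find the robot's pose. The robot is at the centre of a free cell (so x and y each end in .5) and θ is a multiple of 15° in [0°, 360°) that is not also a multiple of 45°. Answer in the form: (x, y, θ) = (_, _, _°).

The pose lattice has 25·16 = 400 candidates. Test each by forward raycasting.
  (6.5, 2.5, 75°): beam 1 = 0.5774 ≠ 1.9319 ✗
  (3.5, 5.5, 300°): beam 1 = 4.6587 ≠ 1.9319 ✗
  (4.5, 3.5, 30°): beam 1 = 2.5882 ≠ 1.9319 ✗
  …
  (1.5, 5.5, 300°): r_1=1.9319, r_2=5.1962, r_3=0.5176 — all match ✓
Unique over the lattice → pose = (1.5, 5.5, 300°).

(x, y, θ) = (1.5, 5.5, 300°)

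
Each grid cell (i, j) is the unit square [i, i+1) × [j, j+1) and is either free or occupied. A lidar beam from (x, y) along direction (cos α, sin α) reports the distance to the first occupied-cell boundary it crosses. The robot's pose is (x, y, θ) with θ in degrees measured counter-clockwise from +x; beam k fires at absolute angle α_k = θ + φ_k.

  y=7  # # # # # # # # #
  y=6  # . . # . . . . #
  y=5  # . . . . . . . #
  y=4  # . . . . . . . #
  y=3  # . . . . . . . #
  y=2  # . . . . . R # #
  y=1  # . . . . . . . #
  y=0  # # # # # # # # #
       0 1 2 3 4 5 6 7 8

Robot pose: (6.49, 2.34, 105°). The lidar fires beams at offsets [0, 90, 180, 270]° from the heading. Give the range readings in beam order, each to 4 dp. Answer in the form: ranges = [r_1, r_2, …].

beam 1: φ=0°, α=105°
  cosα=-0.2588 sinα=0.9659 | (6,2) | tMaxX 1.8932 tMaxY 0.6833 | tΔX 3.8637 tΔY 1.0353
    t=0.6833 [y] (6,3)
    t=1.7186 [y] (6,4)
    t=1.8932 [x] (5,4)
    t=2.7538 [y] (5,5)
    t=3.7891 [y] (5,6)
    t=4.8244 [y] (5,7) — stop
  → r_1 = 4.8244
beam 2: φ=90°, α=195°
  cosα=-0.9659 sinα=-0.2588 | (6,2) | tMaxX 0.5073 tMaxY 1.3137 | tΔX 1.0353 tΔY 3.8637
    t=0.5073 [x] (5,2)
    t=1.3137 [y] (5,1)
    t=1.5426 [x] (4,1)
    t=2.5778 [x] (3,1)
    t=3.6131 [x] (2,1)
    t=4.6484 [x] (1,1)
    t=5.1774 [y] (1,0) — stop
  → r_2 = 5.1774
beam 3: φ=180°, α=285°
  cosα=0.2588 sinα=-0.9659 | (6,2) | tMaxX 1.9705 tMaxY 0.3520 | tΔX 3.8637 tΔY 1.0353
    t=0.3520 [y] (6,1)
    t=1.3873 [y] (6,0) — stop
  → r_3 = 1.3873
beam 4: φ=270°, α=15°
  cosα=0.9659 sinα=0.2588 | (6,2) | tMaxX 0.5280 tMaxY 2.5500 | tΔX 1.0353 tΔY 3.8637
    t=0.5280 [x] (7,2) — stop
  → r_4 = 0.5280

ranges = [4.8244, 5.1774, 1.3873, 0.5280]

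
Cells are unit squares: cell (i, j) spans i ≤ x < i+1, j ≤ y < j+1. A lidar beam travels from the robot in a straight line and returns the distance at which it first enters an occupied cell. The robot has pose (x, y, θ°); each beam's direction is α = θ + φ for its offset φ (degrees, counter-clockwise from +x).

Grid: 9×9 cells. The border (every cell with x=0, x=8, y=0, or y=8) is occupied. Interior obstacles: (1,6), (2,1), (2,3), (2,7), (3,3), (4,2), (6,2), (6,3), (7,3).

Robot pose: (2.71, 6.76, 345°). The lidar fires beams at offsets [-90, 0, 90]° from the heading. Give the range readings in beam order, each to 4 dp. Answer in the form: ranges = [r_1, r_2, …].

ranges = [5.9632, 5.4766, 0.2485]

beam 1: φ=-90°, α=255°
  cosα=-0.2588 sinα=-0.9659 | (2,6) | tMaxX 2.7432 tMaxY 0.7868 | tΔX 3.8637 tΔY 1.0353
    t=0.7868 [y] (2,5)
    t=1.8221 [y] (2,4)
    t=2.7432 [x] (1,4)
    t=2.8574 [y] (1,3)
    t=3.8926 [y] (1,2)
    t=4.9279 [y] (1,1)
    t=5.9632 [y] (1,0) — stop
  → r_1 = 5.9632
beam 2: φ=0°, α=345°
  cosα=0.9659 sinα=-0.2588 | (2,6) | tMaxX 0.3002 tMaxY 2.9364 | tΔX 1.0353 tΔY 3.8637
    t=0.3002 [x] (3,6)
    t=1.3355 [x] (4,6)
    t=2.3708 [x] (5,6)
    t=2.9364 [y] (5,5)
    t=3.4061 [x] (6,5)
    t=4.4413 [x] (7,5)
    t=5.4766 [x] (8,5) — stop
  → r_2 = 5.4766
beam 3: φ=90°, α=75°
  cosα=0.2588 sinα=0.9659 | (2,6) | tMaxX 1.1205 tMaxY 0.2485 | tΔX 3.8637 tΔY 1.0353
    t=0.2485 [y] (2,7) — stop
  → r_3 = 0.2485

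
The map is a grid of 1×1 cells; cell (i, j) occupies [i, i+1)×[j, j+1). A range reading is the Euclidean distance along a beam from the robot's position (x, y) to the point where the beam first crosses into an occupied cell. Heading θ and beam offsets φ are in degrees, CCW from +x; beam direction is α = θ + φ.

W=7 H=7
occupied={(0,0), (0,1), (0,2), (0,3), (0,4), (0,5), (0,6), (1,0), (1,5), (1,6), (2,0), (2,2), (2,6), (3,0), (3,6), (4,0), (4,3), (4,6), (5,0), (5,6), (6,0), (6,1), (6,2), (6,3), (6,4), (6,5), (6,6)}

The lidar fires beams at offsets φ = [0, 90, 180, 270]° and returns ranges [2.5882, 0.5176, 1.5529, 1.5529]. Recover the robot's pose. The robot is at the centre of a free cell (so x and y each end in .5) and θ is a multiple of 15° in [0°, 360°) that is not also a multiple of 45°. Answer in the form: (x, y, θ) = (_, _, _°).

(x, y, θ) = (4.5, 4.5, 165°)

Candidates: 22 free-cell centres × 16 headings = 352 poses. Raycast each; keep the one whose scan matches to 4 dp.
  (5.5, 3.5, 75°): beam 1 = 1.9319 ≠ 2.5882 ✗
  (2.5, 3.5, 345°): beam 1 = 1.5529 ≠ 2.5882 ✗
  (3.5, 2.5, 30°): beam 1 = 1.0000 ≠ 2.5882 ✗
  …
  (4.5, 4.5, 165°): r_1=2.5882, r_2=0.5176, r_3=1.5529, r_4=1.5529 — all match ✓
Unique over the lattice → pose = (4.5, 4.5, 165°).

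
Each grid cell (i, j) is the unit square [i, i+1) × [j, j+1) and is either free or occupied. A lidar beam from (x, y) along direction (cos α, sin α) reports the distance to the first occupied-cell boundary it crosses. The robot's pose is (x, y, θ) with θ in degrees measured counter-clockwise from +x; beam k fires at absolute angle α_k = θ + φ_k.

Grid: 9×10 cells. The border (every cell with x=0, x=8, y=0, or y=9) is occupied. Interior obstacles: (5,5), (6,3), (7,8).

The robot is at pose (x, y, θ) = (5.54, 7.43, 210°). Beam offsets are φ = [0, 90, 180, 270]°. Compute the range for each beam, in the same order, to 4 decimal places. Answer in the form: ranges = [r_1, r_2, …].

ranges = [5.2423, 4.9200, 1.6859, 1.8129]

beam 1: φ=0°, α=210°
  direction (-0.8660, -0.5000); cell (5,7); t to first gridline: x 0.6235, y 0.8600 (then +1.1547 / +2.0000)
    (4,7) via x @ 0.6235
    (4,6) via y @ 0.8600
    (3,6) via x @ 1.7782
    (3,5) via y @ 2.8600
    (2,5) via x @ 2.9329
    (1,5) via x @ 4.0876
    (1,4) via y @ 4.8600
    (0,4) via x @ 5.2423  # hit
  → r_1 = 5.2423
beam 2: φ=90°, α=300°
  direction (0.5000, -0.8660); cell (5,7); t to first gridline: x 0.9200, y 0.4965 (then +2.0000 / +1.1547)
    (5,6) via y @ 0.4965
    (6,6) via x @ 0.9200
    (6,5) via y @ 1.6512
    (6,4) via y @ 2.8059
    (7,4) via x @ 2.9200
    (7,3) via y @ 3.9606
    (8,3) via x @ 4.9200  # hit
  → r_2 = 4.9200
beam 3: φ=180°, α=30°
  direction (0.8660, 0.5000); cell (5,7); t to first gridline: x 0.5312, y 1.1400 (then +1.1547 / +2.0000)
    (6,7) via x @ 0.5312
    (6,8) via y @ 1.1400
    (7,8) via x @ 1.6859  # hit
  → r_3 = 1.6859
beam 4: φ=270°, α=120°
  direction (-0.5000, 0.8660); cell (5,7); t to first gridline: x 1.0800, y 0.6582 (then +2.0000 / +1.1547)
    (5,8) via y @ 0.6582
    (4,8) via x @ 1.0800
    (4,9) via y @ 1.8129  # hit
  → r_4 = 1.8129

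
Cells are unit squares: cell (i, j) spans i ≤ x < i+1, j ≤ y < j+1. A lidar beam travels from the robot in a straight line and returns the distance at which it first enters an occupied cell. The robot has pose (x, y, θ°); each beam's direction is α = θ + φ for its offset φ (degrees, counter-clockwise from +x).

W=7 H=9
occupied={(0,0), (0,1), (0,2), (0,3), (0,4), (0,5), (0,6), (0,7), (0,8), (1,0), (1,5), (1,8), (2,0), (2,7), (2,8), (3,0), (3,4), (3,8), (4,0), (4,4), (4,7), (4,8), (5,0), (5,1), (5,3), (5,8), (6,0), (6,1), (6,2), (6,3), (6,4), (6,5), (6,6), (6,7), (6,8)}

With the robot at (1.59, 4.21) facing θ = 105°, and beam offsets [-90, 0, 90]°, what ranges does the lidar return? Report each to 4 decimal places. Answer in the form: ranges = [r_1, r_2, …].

ranges = [1.4597, 0.8179, 0.6108]

beam 1: φ=-90°, α=15°
  direction (0.9659, 0.2588); cell (1,4); t to first gridline: x 0.4245, y 3.0523 (then +1.0353 / +3.8637)
    (2,4) via x @ 0.4245
    (3,4) via x @ 1.4597  # hit
  → r_1 = 1.4597
beam 2: φ=0°, α=105°
  direction (-0.2588, 0.9659); cell (1,4); t to first gridline: x 2.2796, y 0.8179 (then +3.8637 / +1.0353)
    (1,5) via y @ 0.8179  # hit
  → r_2 = 0.8179
beam 3: φ=90°, α=195°
  direction (-0.9659, -0.2588); cell (1,4); t to first gridline: x 0.6108, y 0.8114 (then +1.0353 / +3.8637)
    (0,4) via x @ 0.6108  # hit
  → r_3 = 0.6108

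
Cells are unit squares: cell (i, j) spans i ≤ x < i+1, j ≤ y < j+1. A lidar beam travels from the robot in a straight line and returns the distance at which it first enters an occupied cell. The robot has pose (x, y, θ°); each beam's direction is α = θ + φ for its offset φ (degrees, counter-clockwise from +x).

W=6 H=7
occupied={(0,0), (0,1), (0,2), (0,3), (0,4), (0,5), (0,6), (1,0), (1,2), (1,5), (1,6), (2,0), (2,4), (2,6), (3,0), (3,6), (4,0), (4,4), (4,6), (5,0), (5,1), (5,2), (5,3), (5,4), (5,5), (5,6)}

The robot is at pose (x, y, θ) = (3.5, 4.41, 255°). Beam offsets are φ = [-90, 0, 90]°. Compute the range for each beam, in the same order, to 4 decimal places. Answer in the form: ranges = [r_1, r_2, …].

ranges = [0.5176, 3.5303, 0.5176]

beam 1: φ=-90°, α=165°
  cosα=-0.9659 sinα=0.2588 | (3,4) | tMaxX 0.5176 tMaxY 2.2796 | tΔX 1.0353 tΔY 3.8637
    t=0.5176 [x] (2,4) — stop
  → r_1 = 0.5176
beam 2: φ=0°, α=255°
  cosα=-0.2588 sinα=-0.9659 | (3,4) | tMaxX 1.9319 tMaxY 0.4245 | tΔX 3.8637 tΔY 1.0353
    t=0.4245 [y] (3,3)
    t=1.4597 [y] (3,2)
    t=1.9319 [x] (2,2)
    t=2.4950 [y] (2,1)
    t=3.5303 [y] (2,0) — stop
  → r_2 = 3.5303
beam 3: φ=90°, α=345°
  cosα=0.9659 sinα=-0.2588 | (3,4) | tMaxX 0.5176 tMaxY 1.5841 | tΔX 1.0353 tΔY 3.8637
    t=0.5176 [x] (4,4) — stop
  → r_3 = 0.5176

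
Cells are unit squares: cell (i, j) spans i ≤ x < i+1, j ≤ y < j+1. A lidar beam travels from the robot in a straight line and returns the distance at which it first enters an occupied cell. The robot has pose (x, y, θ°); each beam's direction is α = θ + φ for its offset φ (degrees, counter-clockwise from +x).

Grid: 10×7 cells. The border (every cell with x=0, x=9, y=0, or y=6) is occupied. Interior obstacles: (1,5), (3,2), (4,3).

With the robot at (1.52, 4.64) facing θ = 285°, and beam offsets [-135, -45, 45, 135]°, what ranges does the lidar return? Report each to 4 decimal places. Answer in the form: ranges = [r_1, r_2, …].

beam 1: φ=-135°, α=150°
  d=(-0.8660,0.5000)  start (1,4)  tX=0.6004 tY=0.7200  stride 1/|dx|=1.1547 1/|dy|=2.0000
    cross x-line → (0,4), t=0.6004 (wall)
  → r_1 = 0.6004
beam 2: φ=-45°, α=240°
  d=(-0.5000,-0.8660)  start (1,4)  tX=1.0400 tY=0.7390  stride 1/|dx|=2.0000 1/|dy|=1.1547
    cross y-line → (1,3), t=0.7390
    cross x-line → (0,3), t=1.0400 (wall)
  → r_2 = 1.0400
beam 3: φ=45°, α=330°
  d=(0.8660,-0.5000)  start (1,4)  tX=0.5543 tY=1.2800  stride 1/|dx|=1.1547 1/|dy|=2.0000
    cross x-line → (2,4), t=0.5543
    cross y-line → (2,3), t=1.2800
    cross x-line → (3,3), t=1.7090
    cross x-line → (4,3), t=2.8637 (wall)
  → r_3 = 2.8637
beam 4: φ=135°, α=60°
  d=(0.5000,0.8660)  start (1,4)  tX=0.9600 tY=0.4157  stride 1/|dx|=2.0000 1/|dy|=1.1547
    cross y-line → (1,5), t=0.4157 (wall)
  → r_4 = 0.4157

ranges = [0.6004, 1.0400, 2.8637, 0.4157]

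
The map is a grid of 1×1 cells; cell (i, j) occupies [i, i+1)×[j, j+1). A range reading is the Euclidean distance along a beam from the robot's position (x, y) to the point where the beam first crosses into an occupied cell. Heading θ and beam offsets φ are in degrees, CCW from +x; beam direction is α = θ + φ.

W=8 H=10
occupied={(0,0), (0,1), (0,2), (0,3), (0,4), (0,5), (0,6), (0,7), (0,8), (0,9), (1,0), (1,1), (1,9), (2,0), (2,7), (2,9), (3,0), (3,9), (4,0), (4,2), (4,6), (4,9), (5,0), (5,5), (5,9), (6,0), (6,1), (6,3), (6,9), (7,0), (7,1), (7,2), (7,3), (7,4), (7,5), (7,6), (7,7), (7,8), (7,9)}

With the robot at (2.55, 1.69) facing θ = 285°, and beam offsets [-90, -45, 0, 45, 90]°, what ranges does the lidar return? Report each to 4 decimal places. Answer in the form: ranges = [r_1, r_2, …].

beam 1: φ=-90°, α=195°
  direction (-0.9659, -0.2588); cell (2,1); t to first gridline: x 0.5694, y 2.6660 (then +1.0353 / +3.8637)
    (1,1) via x @ 0.5694  # hit
  → r_1 = 0.5694
beam 2: φ=-45°, α=240°
  direction (-0.5000, -0.8660); cell (2,1); t to first gridline: x 1.1000, y 0.7967 (then +2.0000 / +1.1547)
    (2,0) via y @ 0.7967  # hit
  → r_2 = 0.7967
beam 3: φ=0°, α=285°
  direction (0.2588, -0.9659); cell (2,1); t to first gridline: x 1.7387, y 0.7143 (then +3.8637 / +1.0353)
    (2,0) via y @ 0.7143  # hit
  → r_3 = 0.7143
beam 4: φ=45°, α=330°
  direction (0.8660, -0.5000); cell (2,1); t to first gridline: x 0.5196, y 1.3800 (then +1.1547 / +2.0000)
    (3,1) via x @ 0.5196
    (3,0) via y @ 1.3800  # hit
  → r_4 = 1.3800
beam 5: φ=90°, α=15°
  direction (0.9659, 0.2588); cell (2,1); t to first gridline: x 0.4659, y 1.1977 (then +1.0353 / +3.8637)
    (3,1) via x @ 0.4659
    (3,2) via y @ 1.1977
    (4,2) via x @ 1.5012  # hit
  → r_5 = 1.5012

ranges = [0.5694, 0.7967, 0.7143, 1.3800, 1.5012]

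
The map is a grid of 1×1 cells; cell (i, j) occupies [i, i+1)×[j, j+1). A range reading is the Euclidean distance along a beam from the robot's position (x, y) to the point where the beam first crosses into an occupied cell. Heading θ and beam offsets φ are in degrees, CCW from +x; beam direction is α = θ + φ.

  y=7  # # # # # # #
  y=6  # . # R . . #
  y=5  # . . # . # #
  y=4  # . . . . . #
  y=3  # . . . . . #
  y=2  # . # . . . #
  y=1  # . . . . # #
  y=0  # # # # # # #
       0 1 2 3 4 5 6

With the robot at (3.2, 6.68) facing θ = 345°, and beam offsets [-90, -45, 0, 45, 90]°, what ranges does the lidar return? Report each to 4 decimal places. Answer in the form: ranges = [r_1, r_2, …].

ranges = [0.7040, 0.7852, 2.6273, 0.6400, 0.3313]

beam 1: φ=-90°, α=255°
  d=(-0.2588,-0.9659)  start (3,6)  tX=0.7727 tY=0.7040  stride 1/|dx|=3.8637 1/|dy|=1.0353
    cross y-line → (3,5), t=0.7040 (wall)
  → r_1 = 0.7040
beam 2: φ=-45°, α=300°
  d=(0.5000,-0.8660)  start (3,6)  tX=1.6000 tY=0.7852  stride 1/|dx|=2.0000 1/|dy|=1.1547
    cross y-line → (3,5), t=0.7852 (wall)
  → r_2 = 0.7852
beam 3: φ=0°, α=345°
  d=(0.9659,-0.2588)  start (3,6)  tX=0.8282 tY=2.6273  stride 1/|dx|=1.0353 1/|dy|=3.8637
    cross x-line → (4,6), t=0.8282
    cross x-line → (5,6), t=1.8635
    cross y-line → (5,5), t=2.6273 (wall)
  → r_3 = 2.6273
beam 4: φ=45°, α=30°
  d=(0.8660,0.5000)  start (3,6)  tX=0.9238 tY=0.6400  stride 1/|dx|=1.1547 1/|dy|=2.0000
    cross y-line → (3,7), t=0.6400 (wall)
  → r_4 = 0.6400
beam 5: φ=90°, α=75°
  d=(0.2588,0.9659)  start (3,6)  tX=3.0910 tY=0.3313  stride 1/|dx|=3.8637 1/|dy|=1.0353
    cross y-line → (3,7), t=0.3313 (wall)
  → r_5 = 0.3313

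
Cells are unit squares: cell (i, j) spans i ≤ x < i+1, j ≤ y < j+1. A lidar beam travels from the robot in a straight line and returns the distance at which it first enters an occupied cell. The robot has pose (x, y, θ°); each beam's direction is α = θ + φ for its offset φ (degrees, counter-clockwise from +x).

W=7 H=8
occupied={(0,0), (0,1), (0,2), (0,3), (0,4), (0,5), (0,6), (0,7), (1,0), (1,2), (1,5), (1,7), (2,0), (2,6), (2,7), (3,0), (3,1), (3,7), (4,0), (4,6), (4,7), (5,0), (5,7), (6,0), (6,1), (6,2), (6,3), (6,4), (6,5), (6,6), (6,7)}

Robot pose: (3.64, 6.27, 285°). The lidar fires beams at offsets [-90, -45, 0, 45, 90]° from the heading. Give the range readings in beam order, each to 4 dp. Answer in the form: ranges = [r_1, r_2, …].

ranges = [0.6626, 3.7759, 5.4559, 0.4157, 0.3727]

beam 1: φ=-90°, α=195°
  dir = (cos 195°, sin 195°) = (-0.9659, -0.2588); from cell (3,6)
  next x-line at t=0.6626, next y-line at t=1.0432; Δt_x=1.0353, Δt_y=3.8637
    x: enter (2,6) at t=0.6626 ← occupied
  → r_1 = 0.6626
beam 2: φ=-45°, α=240°
  dir = (cos 240°, sin 240°) = (-0.5000, -0.8660); from cell (3,6)
  next x-line at t=1.2800, next y-line at t=0.3118; Δt_x=2.0000, Δt_y=1.1547
    y: enter (3,5) at t=0.3118
    x: enter (2,5) at t=1.2800
    y: enter (2,4) at t=1.4665
    y: enter (2,3) at t=2.6212
    x: enter (1,3) at t=3.2800
    y: enter (1,2) at t=3.7759 ← occupied
  → r_2 = 3.7759
beam 3: φ=0°, α=285°
  dir = (cos 285°, sin 285°) = (0.2588, -0.9659); from cell (3,6)
  next x-line at t=1.3909, next y-line at t=0.2795; Δt_x=3.8637, Δt_y=1.0353
    y: enter (3,5) at t=0.2795
    y: enter (3,4) at t=1.3148
    x: enter (4,4) at t=1.3909
    y: enter (4,3) at t=2.3501
    y: enter (4,2) at t=3.3854
    y: enter (4,1) at t=4.4206
    x: enter (5,1) at t=5.2546
    y: enter (5,0) at t=5.4559 ← occupied
  → r_3 = 5.4559
beam 4: φ=45°, α=330°
  dir = (cos 330°, sin 330°) = (0.8660, -0.5000); from cell (3,6)
  next x-line at t=0.4157, next y-line at t=0.5400; Δt_x=1.1547, Δt_y=2.0000
    x: enter (4,6) at t=0.4157 ← occupied
  → r_4 = 0.4157
beam 5: φ=90°, α=15°
  dir = (cos 15°, sin 15°) = (0.9659, 0.2588); from cell (3,6)
  next x-line at t=0.3727, next y-line at t=2.8205; Δt_x=1.0353, Δt_y=3.8637
    x: enter (4,6) at t=0.3727 ← occupied
  → r_5 = 0.3727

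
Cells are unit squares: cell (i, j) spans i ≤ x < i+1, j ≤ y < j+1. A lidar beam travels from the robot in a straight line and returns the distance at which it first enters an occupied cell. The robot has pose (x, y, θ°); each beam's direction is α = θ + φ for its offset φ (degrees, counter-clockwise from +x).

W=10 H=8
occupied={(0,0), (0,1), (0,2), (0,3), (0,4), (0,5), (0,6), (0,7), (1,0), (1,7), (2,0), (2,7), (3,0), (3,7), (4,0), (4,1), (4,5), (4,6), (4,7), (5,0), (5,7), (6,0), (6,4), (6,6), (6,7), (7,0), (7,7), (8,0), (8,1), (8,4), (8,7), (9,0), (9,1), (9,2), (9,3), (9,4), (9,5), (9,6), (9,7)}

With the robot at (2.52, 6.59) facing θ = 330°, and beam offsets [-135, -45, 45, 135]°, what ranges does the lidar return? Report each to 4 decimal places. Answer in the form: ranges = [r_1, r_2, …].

ranges = [1.5736, 5.7183, 1.5322, 0.4245]

beam 1: φ=-135°, α=195°
  cosα=-0.9659 sinα=-0.2588 | (2,6) | tMaxX 0.5383 tMaxY 2.2796 | tΔX 1.0353 tΔY 3.8637
    t=0.5383 [x] (1,6)
    t=1.5736 [x] (0,6) — stop
  → r_1 = 1.5736
beam 2: φ=-45°, α=285°
  cosα=0.2588 sinα=-0.9659 | (2,6) | tMaxX 1.8546 tMaxY 0.6108 | tΔX 3.8637 tΔY 1.0353
    t=0.6108 [y] (2,5)
    t=1.6461 [y] (2,4)
    t=1.8546 [x] (3,4)
    t=2.6814 [y] (3,3)
    t=3.7166 [y] (3,2)
    t=4.7519 [y] (3,1)
    t=5.7183 [x] (4,1) — stop
  → r_2 = 5.7183
beam 3: φ=45°, α=15°
  cosα=0.9659 sinα=0.2588 | (2,6) | tMaxX 0.4969 tMaxY 1.5841 | tΔX 1.0353 tΔY 3.8637
    t=0.4969 [x] (3,6)
    t=1.5322 [x] (4,6) — stop
  → r_3 = 1.5322
beam 4: φ=135°, α=105°
  cosα=-0.2588 sinα=0.9659 | (2,6) | tMaxX 2.0091 tMaxY 0.4245 | tΔX 3.8637 tΔY 1.0353
    t=0.4245 [y] (2,7) — stop
  → r_4 = 0.4245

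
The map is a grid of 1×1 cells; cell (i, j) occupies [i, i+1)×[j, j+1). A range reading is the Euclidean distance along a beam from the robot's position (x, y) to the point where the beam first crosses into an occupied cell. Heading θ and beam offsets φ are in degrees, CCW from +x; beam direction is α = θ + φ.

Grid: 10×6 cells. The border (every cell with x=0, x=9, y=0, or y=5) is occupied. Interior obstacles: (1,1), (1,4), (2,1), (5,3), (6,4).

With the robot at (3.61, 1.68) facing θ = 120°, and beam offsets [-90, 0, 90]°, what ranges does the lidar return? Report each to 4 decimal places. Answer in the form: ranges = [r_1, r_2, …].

beam 1: φ=-90°, α=30°
  d=(0.8660,0.5000)  start (3,1)  tX=0.4503 tY=0.6400  stride 1/|dx|=1.1547 1/|dy|=2.0000
    cross x-line → (4,1), t=0.4503
    cross y-line → (4,2), t=0.6400
    cross x-line → (5,2), t=1.6050
    cross y-line → (5,3), t=2.6400 (wall)
  → r_1 = 2.6400
beam 2: φ=0°, α=120°
  d=(-0.5000,0.8660)  start (3,1)  tX=1.2200 tY=0.3695  stride 1/|dx|=2.0000 1/|dy|=1.1547
    cross y-line → (3,2), t=0.3695
    cross x-line → (2,2), t=1.2200
    cross y-line → (2,3), t=1.5242
    cross y-line → (2,4), t=2.6789
    cross x-line → (1,4), t=3.2200 (wall)
  → r_2 = 3.2200
beam 3: φ=90°, α=210°
  d=(-0.8660,-0.5000)  start (3,1)  tX=0.7044 tY=1.3600  stride 1/|dx|=1.1547 1/|dy|=2.0000
    cross x-line → (2,1), t=0.7044 (wall)
  → r_3 = 0.7044

ranges = [2.6400, 3.2200, 0.7044]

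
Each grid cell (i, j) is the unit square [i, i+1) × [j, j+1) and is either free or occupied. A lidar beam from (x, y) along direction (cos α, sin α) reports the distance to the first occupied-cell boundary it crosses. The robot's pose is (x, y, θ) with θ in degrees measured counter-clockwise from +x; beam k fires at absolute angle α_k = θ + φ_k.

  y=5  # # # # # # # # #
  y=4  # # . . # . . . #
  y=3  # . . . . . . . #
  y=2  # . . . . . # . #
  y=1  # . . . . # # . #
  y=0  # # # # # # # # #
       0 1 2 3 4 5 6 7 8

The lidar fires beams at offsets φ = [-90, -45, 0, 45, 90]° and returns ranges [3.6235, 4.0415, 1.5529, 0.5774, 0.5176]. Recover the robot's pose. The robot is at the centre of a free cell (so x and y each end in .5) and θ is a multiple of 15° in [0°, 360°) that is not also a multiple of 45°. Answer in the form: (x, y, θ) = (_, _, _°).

Enumerate (i+0.5, j+0.5, θ) over the 23 free cells and 16 admissible headings. For each, cast all 5 beams and compare to the given ranges.
  (2.5, 4.5, 255°): beam 1 = 0.5176 ≠ 3.6235 ✗
  (5.5, 3.5, 210°): beam 1 = 1.0000 ≠ 3.6235 ✗
  (5.5, 3.5, 105°): beam 1 = 2.5882 ≠ 3.6235 ✗
  (1.5, 2.5, 345°): beam 1 = 1.5529 ≠ 3.6235 ✗
  …
  (2.5, 4.5, 15°): r_1=3.6235, r_2=4.0415, r_3=1.5529, r_4=0.5774, r_5=0.5176 — all match ✓
No second candidate reproduces the full scan.

(x, y, θ) = (2.5, 4.5, 15°)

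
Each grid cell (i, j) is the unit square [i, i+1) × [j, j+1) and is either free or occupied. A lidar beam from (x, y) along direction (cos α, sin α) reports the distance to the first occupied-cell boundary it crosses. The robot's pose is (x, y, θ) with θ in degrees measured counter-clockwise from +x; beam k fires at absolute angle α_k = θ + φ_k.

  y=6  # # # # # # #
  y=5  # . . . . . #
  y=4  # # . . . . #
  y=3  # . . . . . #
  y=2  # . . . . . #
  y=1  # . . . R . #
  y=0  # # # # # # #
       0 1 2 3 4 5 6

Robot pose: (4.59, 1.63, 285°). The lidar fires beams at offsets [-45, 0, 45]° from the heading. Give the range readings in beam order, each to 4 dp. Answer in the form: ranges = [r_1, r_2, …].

beam 1: φ=-45°, α=240°
  cosα=-0.5000 sinα=-0.8660 | (4,1) | tMaxX 1.1800 tMaxY 0.7275 | tΔX 2.0000 tΔY 1.1547
    t=0.7275 [y] (4,0) — stop
  → r_1 = 0.7275
beam 2: φ=0°, α=285°
  cosα=0.2588 sinα=-0.9659 | (4,1) | tMaxX 1.5841 tMaxY 0.6522 | tΔX 3.8637 tΔY 1.0353
    t=0.6522 [y] (4,0) — stop
  → r_2 = 0.6522
beam 3: φ=45°, α=330°
  cosα=0.8660 sinα=-0.5000 | (4,1) | tMaxX 0.4734 tMaxY 1.2600 | tΔX 1.1547 tΔY 2.0000
    t=0.4734 [x] (5,1)
    t=1.2600 [y] (5,0) — stop
  → r_3 = 1.2600

ranges = [0.7275, 0.6522, 1.2600]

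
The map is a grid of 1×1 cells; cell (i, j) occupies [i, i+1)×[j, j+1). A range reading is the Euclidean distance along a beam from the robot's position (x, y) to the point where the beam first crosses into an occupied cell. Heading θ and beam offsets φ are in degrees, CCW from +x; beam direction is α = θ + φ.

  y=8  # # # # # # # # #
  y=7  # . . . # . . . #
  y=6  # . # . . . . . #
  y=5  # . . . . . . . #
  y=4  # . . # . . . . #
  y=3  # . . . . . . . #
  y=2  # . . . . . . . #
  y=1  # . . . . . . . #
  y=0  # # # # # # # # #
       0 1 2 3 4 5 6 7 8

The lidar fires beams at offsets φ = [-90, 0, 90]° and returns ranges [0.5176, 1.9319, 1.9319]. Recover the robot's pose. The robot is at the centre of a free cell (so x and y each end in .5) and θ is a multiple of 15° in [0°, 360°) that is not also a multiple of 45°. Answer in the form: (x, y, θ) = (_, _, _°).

(x, y, θ) = (1.5, 5.5, 255°)

The pose lattice has 46·16 = 736 candidates. Test each by forward raycasting.
  (1.5, 7.5, 15°): beam 1 = 6.7293 ≠ 0.5176 ✗
  (3.5, 2.5, 255°): beam 1 = 2.5882 ≠ 0.5176 ✗
  (1.5, 1.5, 330°): beam 1 = 0.5774 ≠ 0.5176 ✗
  …
  (1.5, 5.5, 255°): r_1=0.5176, r_2=1.9319, r_3=1.9319 — all match ✓
No second candidate reproduces the full scan.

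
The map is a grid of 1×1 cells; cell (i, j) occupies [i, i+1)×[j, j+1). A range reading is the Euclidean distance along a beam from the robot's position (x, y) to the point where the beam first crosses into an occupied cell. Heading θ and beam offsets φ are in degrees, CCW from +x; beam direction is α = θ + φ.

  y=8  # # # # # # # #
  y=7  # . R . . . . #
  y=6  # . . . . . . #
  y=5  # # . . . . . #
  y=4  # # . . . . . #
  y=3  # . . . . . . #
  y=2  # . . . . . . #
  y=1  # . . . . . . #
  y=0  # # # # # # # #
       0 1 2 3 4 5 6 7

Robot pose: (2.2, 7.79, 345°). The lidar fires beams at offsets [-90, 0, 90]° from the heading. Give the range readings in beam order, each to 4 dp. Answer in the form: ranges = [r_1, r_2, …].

ranges = [1.8531, 4.9693, 0.2174]

beam 1: φ=-90°, α=255°
  dir = (cos 255°, sin 255°) = (-0.2588, -0.9659); from cell (2,7)
  next x-line at t=0.7727, next y-line at t=0.8179; Δt_x=3.8637, Δt_y=1.0353
    x: enter (1,7) at t=0.7727
    y: enter (1,6) at t=0.8179
    y: enter (1,5) at t=1.8531 ← occupied
  → r_1 = 1.8531
beam 2: φ=0°, α=345°
  dir = (cos 345°, sin 345°) = (0.9659, -0.2588); from cell (2,7)
  next x-line at t=0.8282, next y-line at t=3.0523; Δt_x=1.0353, Δt_y=3.8637
    x: enter (3,7) at t=0.8282
    x: enter (4,7) at t=1.8635
    x: enter (5,7) at t=2.8988
    y: enter (5,6) at t=3.0523
    x: enter (6,6) at t=3.9340
    x: enter (7,6) at t=4.9693 ← occupied
  → r_2 = 4.9693
beam 3: φ=90°, α=75°
  dir = (cos 75°, sin 75°) = (0.2588, 0.9659); from cell (2,7)
  next x-line at t=3.0910, next y-line at t=0.2174; Δt_x=3.8637, Δt_y=1.0353
    y: enter (2,8) at t=0.2174 ← occupied
  → r_3 = 0.2174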